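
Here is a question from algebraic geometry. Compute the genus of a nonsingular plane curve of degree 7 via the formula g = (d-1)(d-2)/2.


Using the genus formula for smooth plane curves:
g = (d-1)(d-2)/2
g = (7-1)(7-2)/2
g = 6*5/2
g = 30/2 = 15

15


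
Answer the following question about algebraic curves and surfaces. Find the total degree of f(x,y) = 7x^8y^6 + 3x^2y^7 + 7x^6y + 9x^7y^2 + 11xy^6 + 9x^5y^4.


Examine each term for its total degree (sum of exponents).
  Term '7x^8y^6' has total degree 8+6 = 14.
  Term '3x^2y^7' has total degree 2+7 = 9.
  Term '7x^6y' has total degree 6+1 = 7.
  Term '9x^7y^2' has total degree 7+2 = 9.
  Term '11xy^6' has total degree 1+6 = 7.
  Term '9x^5y^4' has total degree 5+4 = 9.
The maximum total degree among all terms is 14.

14


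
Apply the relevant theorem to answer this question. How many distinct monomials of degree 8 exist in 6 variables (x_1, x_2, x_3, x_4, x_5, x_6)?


The number of degree-8 monomials in 6 variables is C(d+n-1, n-1).
= C(8+6-1, 6-1) = C(13, 5)
= 1287

1287


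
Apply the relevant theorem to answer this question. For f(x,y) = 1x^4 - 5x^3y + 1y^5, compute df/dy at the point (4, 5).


df/dy = (-5)*x^3 + 5*1*y^4
At (4,5): (-5)*4^3 + 5*1*5^4
= -320 + 3125
= 2805

2805


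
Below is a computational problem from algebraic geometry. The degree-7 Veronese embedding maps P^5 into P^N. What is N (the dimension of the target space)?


The Veronese embedding v_d: P^n -> P^N maps each point to all
degree-d monomials in n+1 homogeneous coordinates.
N = C(n+d, d) - 1
N = C(5+7, 7) - 1
N = C(12, 7) - 1
C(12, 7) = 792
N = 792 - 1 = 791

791


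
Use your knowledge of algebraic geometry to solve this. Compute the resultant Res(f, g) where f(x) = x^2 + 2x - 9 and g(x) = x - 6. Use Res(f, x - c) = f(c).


For Res(f, x - c), we evaluate f at x = c.
f(6) = 6^2 + 2*6 - 9
= 36 + 12 - 9
= 48 - 9 = 39
Res(f, g) = 39

39


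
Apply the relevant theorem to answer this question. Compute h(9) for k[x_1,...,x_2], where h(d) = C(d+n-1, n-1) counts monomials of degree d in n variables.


The Hilbert function for the polynomial ring in 2 variables is:
h(d) = C(d+n-1, n-1)
h(9) = C(9+2-1, 2-1) = C(10, 1)
= 10! / (1! * 9!)
= 10

10


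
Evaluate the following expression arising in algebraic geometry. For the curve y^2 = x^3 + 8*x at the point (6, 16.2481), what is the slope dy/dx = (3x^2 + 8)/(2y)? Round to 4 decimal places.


Using implicit differentiation of y^2 = x^3 + 8*x:
2y * dy/dx = 3x^2 + 8
dy/dx = (3x^2 + 8)/(2y)
Numerator: 3*6^2 + 8 = 116
Denominator: 2*16.2481 = 32.4962
dy/dx = 116/32.4962 = 3.5696

3.5696


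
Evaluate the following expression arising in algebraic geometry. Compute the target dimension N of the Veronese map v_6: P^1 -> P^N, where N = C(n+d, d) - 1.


The Veronese embedding v_d: P^n -> P^N maps each point to all
degree-d monomials in n+1 homogeneous coordinates.
N = C(n+d, d) - 1
N = C(1+6, 6) - 1
N = C(7, 6) - 1
C(7, 6) = 7
N = 7 - 1 = 6

6


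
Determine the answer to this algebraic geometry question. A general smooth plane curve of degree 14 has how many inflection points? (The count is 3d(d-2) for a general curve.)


For a general smooth plane curve C of degree d, the inflection points are
the intersection of C with its Hessian curve, which has degree 3(d-2).
By Bezout, the total intersection number is d * 3(d-2) = 14 * 36 = 504.
For a general curve every flex is ordinary, so each contributes
multiplicity 1 to C·Hess(C), and the number of distinct inflection
points is 3d(d-2).
Inflection points = 3*14*(14-2) = 3*14*12 = 504

504


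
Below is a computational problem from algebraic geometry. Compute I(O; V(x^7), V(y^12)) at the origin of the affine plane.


The intersection multiplicity of V(x^a) and V(y^b) at the origin is:
I(O; V(x^7), V(y^12)) = dim_k(k[x,y]/(x^7, y^12))
A basis for k[x,y]/(x^7, y^12) is the set of monomials x^i * y^j
where 0 <= i < 7 and 0 <= j < 12.
The number of such monomials is 7 * 12 = 84

84


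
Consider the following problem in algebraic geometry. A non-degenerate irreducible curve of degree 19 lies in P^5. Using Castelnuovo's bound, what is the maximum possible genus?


Castelnuovo's bound: write d - 1 = m(r-1) + epsilon with 0 <= epsilon < r-1.
d - 1 = 19 - 1 = 18
r - 1 = 5 - 1 = 4
18 = 4*4 + 2, so m = 4, epsilon = 2
pi(d, r) = m(m-1)(r-1)/2 + m*epsilon
= 4*3*4/2 + 4*2
= 48/2 + 8
= 24 + 8 = 32

32


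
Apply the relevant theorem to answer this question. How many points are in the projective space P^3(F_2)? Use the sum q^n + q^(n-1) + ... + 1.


P^3(F_2) has (q^(n+1) - 1)/(q - 1) points.
= 2^3 + 2^2 + 2^1 + 2^0
= 8 + 4 + 2 + 1
= 15

15


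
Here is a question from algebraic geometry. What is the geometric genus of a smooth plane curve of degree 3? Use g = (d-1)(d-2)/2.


Using the genus formula for smooth plane curves:
g = (d-1)(d-2)/2
g = (3-1)(3-2)/2
g = 2*1/2
g = 2/2 = 1

1


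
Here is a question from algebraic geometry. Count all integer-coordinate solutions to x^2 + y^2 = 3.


Systematically check integer values of x where x^2 <= 3.
For each valid x, check if 3 - x^2 is a perfect square.
Total integer solutions found: 0

0


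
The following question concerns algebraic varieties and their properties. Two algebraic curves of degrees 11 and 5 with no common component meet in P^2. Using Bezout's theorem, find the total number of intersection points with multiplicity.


Bezout's theorem states the intersection count equals the product of degrees.
Intersection count = 11 * 5 = 55

55


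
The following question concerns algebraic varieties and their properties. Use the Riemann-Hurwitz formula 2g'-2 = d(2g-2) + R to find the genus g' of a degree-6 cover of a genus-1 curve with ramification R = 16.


Riemann-Hurwitz formula: 2g' - 2 = d(2g - 2) + R
Given: d = 6, g = 1, R = 16
2g' - 2 = 6*(2*1 - 2) + 16
2g' - 2 = 6*0 + 16
2g' - 2 = 0 + 16 = 16
2g' = 18
g' = 9

9


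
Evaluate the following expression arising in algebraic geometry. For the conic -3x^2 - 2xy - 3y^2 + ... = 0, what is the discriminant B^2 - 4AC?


The discriminant of a conic Ax^2 + Bxy + Cy^2 + ... = 0 is B^2 - 4AC.
B^2 = (-2)^2 = 4
4AC = 4*(-3)*(-3) = 36
Discriminant = 4 - 36 = -32

-32


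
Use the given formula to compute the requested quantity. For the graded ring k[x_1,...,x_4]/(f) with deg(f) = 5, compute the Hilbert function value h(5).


For R = k[x_1,...,x_n]/(f) with f homogeneous of degree e:
The Hilbert series is (1 - t^e)/(1 - t)^n.
So h(d) = C(d+n-1, n-1) - C(d-e+n-1, n-1) for d >= e.
With n=4, e=5, d=5:
C(5+4-1, 4-1) = C(8, 3) = 56
C(5-5+4-1, 4-1) = C(3, 3) = 1
h(5) = 56 - 1 = 55

55


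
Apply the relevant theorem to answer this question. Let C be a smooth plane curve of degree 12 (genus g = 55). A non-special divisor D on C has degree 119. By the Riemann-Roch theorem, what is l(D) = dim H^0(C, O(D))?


First, compute the genus of a smooth plane curve of degree 12:
g = (d-1)(d-2)/2 = (12-1)(12-2)/2 = 55
For a non-special divisor D (i.e., h^1(D) = 0), Riemann-Roch gives:
l(D) = deg(D) - g + 1
Since deg(D) = 119 >= 2g - 1 = 109, D is non-special.
l(D) = 119 - 55 + 1 = 65

65


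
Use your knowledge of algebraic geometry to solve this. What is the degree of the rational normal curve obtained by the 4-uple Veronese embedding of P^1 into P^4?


The rational normal curve in P^4 is the image of P^1 under the 4-uple Veronese.
A general hyperplane in P^4 pulls back to a degree-4 form on P^1, which has 4 zeros,
so the curve meets a general hyperplane in 4 points. Degree = 4.

4


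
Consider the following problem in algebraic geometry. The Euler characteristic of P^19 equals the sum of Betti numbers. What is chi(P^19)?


The complex projective space P^19 has one cell in each even real dimension 0, 2, ..., 38.
The cohomology groups are H^{2k}(P^19) = Z for k = 0,...,19, and 0 otherwise.
Euler characteristic = sum of Betti numbers = 1 per even-dimensional cohomology group.
chi(P^19) = 19 + 1 = 20

20


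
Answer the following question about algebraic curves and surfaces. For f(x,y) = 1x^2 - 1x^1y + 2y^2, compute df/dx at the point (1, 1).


df/dx = 2*1*x^1 + 1*(-1)*x^0*y
At (1,1): 2*1*1^1 + 1*(-1)*1^0*1
= 2 - 1
= 1

1


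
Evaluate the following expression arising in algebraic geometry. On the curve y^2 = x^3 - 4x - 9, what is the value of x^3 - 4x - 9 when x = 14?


Compute x^3 - 4x - 9 at x = 14:
x^3 = 14^3 = 2744
(-4)*x = (-4)*14 = -56
Sum: 2744 - 56 - 9 = 2679

2679


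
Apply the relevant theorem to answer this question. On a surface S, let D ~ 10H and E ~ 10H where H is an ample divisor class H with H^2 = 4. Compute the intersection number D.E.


Using bilinearity of the intersection pairing on a surface S:
(aH).(bH) = ab * (H.H)
We have H^2 = 4.
D.E = (10H).(10H) = 10*10*4
= 100*4
= 400

400


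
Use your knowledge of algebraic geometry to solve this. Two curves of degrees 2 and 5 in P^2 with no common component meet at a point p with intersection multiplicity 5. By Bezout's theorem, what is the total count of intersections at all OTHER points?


By Bezout's theorem, the total intersection number is d1 * d2.
Total = 2 * 5 = 10
Intersection multiplicity at p = 5
Remaining intersections = 10 - 5 = 5

5


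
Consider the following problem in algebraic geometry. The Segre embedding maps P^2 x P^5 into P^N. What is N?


The Segre embedding maps P^m x P^n into P^N via
all products of coordinates from each factor.
N = (m+1)(n+1) - 1
N = (2+1)(5+1) - 1
N = 3*6 - 1
N = 18 - 1 = 17

17


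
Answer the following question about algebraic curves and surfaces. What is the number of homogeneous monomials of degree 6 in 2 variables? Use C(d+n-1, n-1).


The number of degree-6 monomials in 2 variables is C(d+n-1, n-1).
= C(6+2-1, 2-1) = C(7, 1)
= 7

7


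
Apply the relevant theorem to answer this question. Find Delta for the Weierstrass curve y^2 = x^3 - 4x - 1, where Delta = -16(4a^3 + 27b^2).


Compute each component:
4a^3 = 4*(-4)^3 = 4*(-64) = -256
27b^2 = 27*(-1)^2 = 27*1 = 27
4a^3 + 27b^2 = -256 + 27 = -229
Delta = -16*(-229) = 3664

3664


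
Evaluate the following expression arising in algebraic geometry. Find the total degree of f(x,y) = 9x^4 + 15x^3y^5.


Examine each term for its total degree (sum of exponents).
  Term '9x^4' has total degree 4+0 = 4.
  Term '15x^3y^5' has total degree 3+5 = 8.
The maximum total degree among all terms is 8.

8


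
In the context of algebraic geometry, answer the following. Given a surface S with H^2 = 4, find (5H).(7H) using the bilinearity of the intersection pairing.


Using bilinearity of the intersection pairing on a surface S:
(aH).(bH) = ab * (H.H)
We have H^2 = 4.
D.E = (5H).(7H) = 5*7*4
= 35*4
= 140

140


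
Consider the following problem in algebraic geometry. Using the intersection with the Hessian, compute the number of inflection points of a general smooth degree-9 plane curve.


For a general smooth plane curve C of degree d, the inflection points are
the intersection of C with its Hessian curve, which has degree 3(d-2).
By Bezout, the total intersection number is d * 3(d-2) = 9 * 21 = 189.
For a general curve every flex is ordinary, so each contributes
multiplicity 1 to C·Hess(C), and the number of distinct inflection
points is 3d(d-2).
Inflection points = 3*9*(9-2) = 3*9*7 = 189

189


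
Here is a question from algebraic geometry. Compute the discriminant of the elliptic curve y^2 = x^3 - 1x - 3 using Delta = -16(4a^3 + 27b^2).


Compute each component:
4a^3 = 4*(-1)^3 = 4*(-1) = -4
27b^2 = 27*(-3)^2 = 27*9 = 243
4a^3 + 27b^2 = -4 + 243 = 239
Delta = -16*239 = -3824

-3824


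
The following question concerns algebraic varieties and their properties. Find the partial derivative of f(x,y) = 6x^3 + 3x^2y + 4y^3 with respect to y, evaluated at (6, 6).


df/dy = 3*x^2 + 3*4*y^2
At (6,6): 3*6^2 + 3*4*6^2
= 108 + 432
= 540

540


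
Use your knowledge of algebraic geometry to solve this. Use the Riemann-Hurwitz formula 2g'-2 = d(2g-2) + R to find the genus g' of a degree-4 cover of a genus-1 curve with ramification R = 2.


Riemann-Hurwitz formula: 2g' - 2 = d(2g - 2) + R
Given: d = 4, g = 1, R = 2
2g' - 2 = 4*(2*1 - 2) + 2
2g' - 2 = 4*0 + 2
2g' - 2 = 0 + 2 = 2
2g' = 4
g' = 2

2


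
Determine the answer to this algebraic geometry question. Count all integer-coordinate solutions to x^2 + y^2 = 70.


Systematically check integer values of x where x^2 <= 70.
For each valid x, check if 70 - x^2 is a perfect square.
Total integer solutions found: 0

0


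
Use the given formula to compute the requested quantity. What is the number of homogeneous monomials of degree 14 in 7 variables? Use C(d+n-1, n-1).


The number of degree-14 monomials in 7 variables is C(d+n-1, n-1).
= C(14+7-1, 7-1) = C(20, 6)
= 38760

38760


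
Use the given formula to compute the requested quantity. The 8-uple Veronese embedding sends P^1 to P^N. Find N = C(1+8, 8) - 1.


The Veronese embedding v_d: P^n -> P^N maps each point to all
degree-d monomials in n+1 homogeneous coordinates.
N = C(n+d, d) - 1
N = C(1+8, 8) - 1
N = C(9, 8) - 1
C(9, 8) = 9
N = 9 - 1 = 8

8


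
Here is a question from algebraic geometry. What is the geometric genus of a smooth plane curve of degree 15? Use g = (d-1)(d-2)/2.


Using the genus formula for smooth plane curves:
g = (d-1)(d-2)/2
g = (15-1)(15-2)/2
g = 14*13/2
g = 182/2 = 91

91


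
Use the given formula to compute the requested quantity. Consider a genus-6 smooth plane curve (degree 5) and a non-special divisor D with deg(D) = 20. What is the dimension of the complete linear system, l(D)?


First, compute the genus of a smooth plane curve of degree 5:
g = (d-1)(d-2)/2 = (5-1)(5-2)/2 = 6
For a non-special divisor D (i.e., h^1(D) = 0), Riemann-Roch gives:
l(D) = deg(D) - g + 1
Since deg(D) = 20 >= 2g - 1 = 11, D is non-special.
l(D) = 20 - 6 + 1 = 15

15


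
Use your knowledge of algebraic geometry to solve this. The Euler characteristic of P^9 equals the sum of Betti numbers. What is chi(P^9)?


The complex projective space P^9 has one cell in each even real dimension 0, 2, ..., 18.
The cohomology groups are H^{2k}(P^9) = Z for k = 0,...,9, and 0 otherwise.
Euler characteristic = sum of Betti numbers = 1 per even-dimensional cohomology group.
chi(P^9) = 9 + 1 = 10

10


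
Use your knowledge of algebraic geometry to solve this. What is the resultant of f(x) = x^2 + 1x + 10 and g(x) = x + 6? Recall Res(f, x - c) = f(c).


For Res(f, x - c), we evaluate f at x = c.
f(-6) = (-6)^2 + 1*(-6) + 10
= 36 - 6 + 10
= 30 + 10 = 40
Res(f, g) = 40

40


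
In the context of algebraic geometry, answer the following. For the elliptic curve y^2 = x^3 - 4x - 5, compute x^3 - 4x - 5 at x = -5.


Compute x^3 - 4x - 5 at x = -5:
x^3 = (-5)^3 = -125
(-4)*x = (-4)*(-5) = 20
Sum: -125 + 20 - 5 = -110

-110


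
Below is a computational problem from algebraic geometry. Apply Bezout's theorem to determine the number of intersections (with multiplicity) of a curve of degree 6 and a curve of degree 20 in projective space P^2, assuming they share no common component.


Bezout's theorem states the intersection count equals the product of degrees.
Intersection count = 6 * 20 = 120

120


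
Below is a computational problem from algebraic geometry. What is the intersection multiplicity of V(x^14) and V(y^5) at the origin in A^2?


The intersection multiplicity of V(x^a) and V(y^b) at the origin is:
I(O; V(x^14), V(y^5)) = dim_k(k[x,y]/(x^14, y^5))
A basis for k[x,y]/(x^14, y^5) is the set of monomials x^i * y^j
where 0 <= i < 14 and 0 <= j < 5.
The number of such monomials is 14 * 5 = 70

70


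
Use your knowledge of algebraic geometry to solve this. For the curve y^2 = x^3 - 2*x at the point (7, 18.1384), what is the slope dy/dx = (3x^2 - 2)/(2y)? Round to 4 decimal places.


Using implicit differentiation of y^2 = x^3 - 2*x:
2y * dy/dx = 3x^2 - 2
dy/dx = (3x^2 - 2)/(2y)
Numerator: 3*7^2 - 2 = 145
Denominator: 2*18.1384 = 36.2768
dy/dx = 145/36.2768 = 3.9970

3.9970


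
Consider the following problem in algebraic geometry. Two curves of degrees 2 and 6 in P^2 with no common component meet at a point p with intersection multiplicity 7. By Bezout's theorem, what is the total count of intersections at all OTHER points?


By Bezout's theorem, the total intersection number is d1 * d2.
Total = 2 * 6 = 12
Intersection multiplicity at p = 7
Remaining intersections = 12 - 7 = 5

5


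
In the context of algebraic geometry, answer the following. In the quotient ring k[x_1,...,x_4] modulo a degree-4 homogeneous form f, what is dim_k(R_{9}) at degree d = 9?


For R = k[x_1,...,x_n]/(f) with f homogeneous of degree e:
The Hilbert series is (1 - t^e)/(1 - t)^n.
So h(d) = C(d+n-1, n-1) - C(d-e+n-1, n-1) for d >= e.
With n=4, e=4, d=9:
C(9+4-1, 4-1) = C(12, 3) = 220
C(9-4+4-1, 4-1) = C(8, 3) = 56
h(9) = 220 - 56 = 164

164


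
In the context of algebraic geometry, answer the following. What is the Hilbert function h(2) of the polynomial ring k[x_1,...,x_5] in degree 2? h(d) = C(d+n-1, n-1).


The Hilbert function for the polynomial ring in 5 variables is:
h(d) = C(d+n-1, n-1)
h(2) = C(2+5-1, 5-1) = C(6, 4)
= 6! / (4! * 2!)
= 15

15


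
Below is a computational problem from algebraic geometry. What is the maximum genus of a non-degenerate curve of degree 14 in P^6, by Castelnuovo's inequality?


Castelnuovo's bound: write d - 1 = m(r-1) + epsilon with 0 <= epsilon < r-1.
d - 1 = 14 - 1 = 13
r - 1 = 6 - 1 = 5
13 = 2*5 + 3, so m = 2, epsilon = 3
pi(d, r) = m(m-1)(r-1)/2 + m*epsilon
= 2*1*5/2 + 2*3
= 10/2 + 6
= 5 + 6 = 11

11


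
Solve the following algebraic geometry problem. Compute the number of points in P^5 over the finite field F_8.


P^5(F_8) has (q^(n+1) - 1)/(q - 1) points.
= 8^5 + 8^4 + 8^3 + 8^2 + 8^1 + 8^0
= 32768 + 4096 + 512 + 64 + 8 + 1
= 37449

37449


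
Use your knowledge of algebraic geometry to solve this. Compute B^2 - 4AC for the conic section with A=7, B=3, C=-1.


The discriminant of a conic Ax^2 + Bxy + Cy^2 + ... = 0 is B^2 - 4AC.
B^2 = 3^2 = 9
4AC = 4*7*(-1) = -28
Discriminant = 9 + 28 = 37

37


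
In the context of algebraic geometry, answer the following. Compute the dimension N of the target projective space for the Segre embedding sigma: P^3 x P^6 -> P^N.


The Segre embedding maps P^m x P^n into P^N via
all products of coordinates from each factor.
N = (m+1)(n+1) - 1
N = (3+1)(6+1) - 1
N = 4*7 - 1
N = 28 - 1 = 27

27


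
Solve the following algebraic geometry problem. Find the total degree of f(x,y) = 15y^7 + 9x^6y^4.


Examine each term for its total degree (sum of exponents).
  Term '15y^7' has total degree 0+7 = 7.
  Term '9x^6y^4' has total degree 6+4 = 10.
The maximum total degree among all terms is 10.

10


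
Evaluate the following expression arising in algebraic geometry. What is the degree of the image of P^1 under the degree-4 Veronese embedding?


The Veronese variety v_4(P^1) has degree d^r.
d^r = 4^1 = 4

4


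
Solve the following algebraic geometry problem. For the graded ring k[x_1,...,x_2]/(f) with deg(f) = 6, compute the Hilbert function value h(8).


For R = k[x_1,...,x_n]/(f) with f homogeneous of degree e:
The Hilbert series is (1 - t^e)/(1 - t)^n.
So h(d) = C(d+n-1, n-1) - C(d-e+n-1, n-1) for d >= e.
With n=2, e=6, d=8:
C(8+2-1, 2-1) = C(9, 1) = 9
C(8-6+2-1, 2-1) = C(3, 1) = 3
h(8) = 9 - 3 = 6

6


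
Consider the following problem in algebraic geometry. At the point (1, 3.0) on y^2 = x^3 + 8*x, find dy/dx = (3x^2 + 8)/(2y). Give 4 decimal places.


Using implicit differentiation of y^2 = x^3 + 8*x:
2y * dy/dx = 3x^2 + 8
dy/dx = (3x^2 + 8)/(2y)
Numerator: 3*1^2 + 8 = 11
Denominator: 2*3.0 = 6.0
dy/dx = 11/6.0 = 1.8333

1.8333


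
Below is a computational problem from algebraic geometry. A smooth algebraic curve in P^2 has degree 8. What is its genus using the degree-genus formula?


Using the genus formula for smooth plane curves:
g = (d-1)(d-2)/2
g = (8-1)(8-2)/2
g = 7*6/2
g = 42/2 = 21

21


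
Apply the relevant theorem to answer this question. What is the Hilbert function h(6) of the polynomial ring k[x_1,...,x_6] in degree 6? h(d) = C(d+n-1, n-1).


The Hilbert function for the polynomial ring in 6 variables is:
h(d) = C(d+n-1, n-1)
h(6) = C(6+6-1, 6-1) = C(11, 5)
= 11! / (5! * 6!)
= 462

462


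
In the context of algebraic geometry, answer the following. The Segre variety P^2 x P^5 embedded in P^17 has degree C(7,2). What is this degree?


The degree of the Segre variety P^2 x P^5 is C(m+n, m).
= C(7, 2)
= 21

21


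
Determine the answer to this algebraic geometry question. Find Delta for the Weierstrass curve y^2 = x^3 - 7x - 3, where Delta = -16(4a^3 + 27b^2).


Compute each component:
4a^3 = 4*(-7)^3 = 4*(-343) = -1372
27b^2 = 27*(-3)^2 = 27*9 = 243
4a^3 + 27b^2 = -1372 + 243 = -1129
Delta = -16*(-1129) = 18064

18064


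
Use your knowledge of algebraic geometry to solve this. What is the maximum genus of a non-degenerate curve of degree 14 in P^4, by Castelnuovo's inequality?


Castelnuovo's bound: write d - 1 = m(r-1) + epsilon with 0 <= epsilon < r-1.
d - 1 = 14 - 1 = 13
r - 1 = 4 - 1 = 3
13 = 4*3 + 1, so m = 4, epsilon = 1
pi(d, r) = m(m-1)(r-1)/2 + m*epsilon
= 4*3*3/2 + 4*1
= 36/2 + 4
= 18 + 4 = 22

22


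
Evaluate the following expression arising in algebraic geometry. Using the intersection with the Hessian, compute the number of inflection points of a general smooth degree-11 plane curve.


For a general smooth plane curve C of degree d, the inflection points are
the intersection of C with its Hessian curve, which has degree 3(d-2).
By Bezout, the total intersection number is d * 3(d-2) = 11 * 27 = 297.
For a general curve every flex is ordinary, so each contributes
multiplicity 1 to C·Hess(C), and the number of distinct inflection
points is 3d(d-2).
Inflection points = 3*11*(11-2) = 3*11*9 = 297

297


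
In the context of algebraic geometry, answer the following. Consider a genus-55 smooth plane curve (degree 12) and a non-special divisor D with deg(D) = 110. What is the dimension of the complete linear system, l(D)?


First, compute the genus of a smooth plane curve of degree 12:
g = (d-1)(d-2)/2 = (12-1)(12-2)/2 = 55
For a non-special divisor D (i.e., h^1(D) = 0), Riemann-Roch gives:
l(D) = deg(D) - g + 1
Since deg(D) = 110 >= 2g - 1 = 109, D is non-special.
l(D) = 110 - 55 + 1 = 56

56


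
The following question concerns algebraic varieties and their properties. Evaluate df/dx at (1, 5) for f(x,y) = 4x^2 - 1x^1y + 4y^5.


df/dx = 2*4*x^1 + 1*(-1)*x^0*y
At (1,5): 2*4*1^1 + 1*(-1)*1^0*5
= 8 - 5
= 3

3


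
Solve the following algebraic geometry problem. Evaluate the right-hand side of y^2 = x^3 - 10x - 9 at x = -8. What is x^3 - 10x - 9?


Compute x^3 - 10x - 9 at x = -8:
x^3 = (-8)^3 = -512
(-10)*x = (-10)*(-8) = 80
Sum: -512 + 80 - 9 = -441

-441


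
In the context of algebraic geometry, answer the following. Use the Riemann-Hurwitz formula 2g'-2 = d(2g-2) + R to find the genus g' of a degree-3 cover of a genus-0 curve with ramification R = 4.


Riemann-Hurwitz formula: 2g' - 2 = d(2g - 2) + R
Given: d = 3, g = 0, R = 4
2g' - 2 = 3*(2*0 - 2) + 4
2g' - 2 = 3*(-2) + 4
2g' - 2 = -6 + 4 = -2
2g' = 0
g' = 0

0


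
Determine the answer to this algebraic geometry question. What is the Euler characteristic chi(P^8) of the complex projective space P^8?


The complex projective space P^8 has one cell in each even real dimension 0, 2, ..., 16.
The cohomology groups are H^{2k}(P^8) = Z for k = 0,...,8, and 0 otherwise.
Euler characteristic = sum of Betti numbers = 1 per even-dimensional cohomology group.
chi(P^8) = 8 + 1 = 9

9


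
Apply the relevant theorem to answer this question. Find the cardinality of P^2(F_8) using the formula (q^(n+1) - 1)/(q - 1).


P^2(F_8) has (q^(n+1) - 1)/(q - 1) points.
= 8^2 + 8^1 + 8^0
= 64 + 8 + 1
= 73

73


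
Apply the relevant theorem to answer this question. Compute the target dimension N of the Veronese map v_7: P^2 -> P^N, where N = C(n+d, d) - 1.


The Veronese embedding v_d: P^n -> P^N maps each point to all
degree-d monomials in n+1 homogeneous coordinates.
N = C(n+d, d) - 1
N = C(2+7, 7) - 1
N = C(9, 7) - 1
C(9, 7) = 36
N = 36 - 1 = 35

35


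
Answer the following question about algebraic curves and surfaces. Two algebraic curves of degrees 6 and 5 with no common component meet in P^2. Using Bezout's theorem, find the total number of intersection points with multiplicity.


Bezout's theorem states the intersection count equals the product of degrees.
Intersection count = 6 * 5 = 30

30


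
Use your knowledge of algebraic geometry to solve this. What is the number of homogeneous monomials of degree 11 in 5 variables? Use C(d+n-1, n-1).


The number of degree-11 monomials in 5 variables is C(d+n-1, n-1).
= C(11+5-1, 5-1) = C(15, 4)
= 1365

1365


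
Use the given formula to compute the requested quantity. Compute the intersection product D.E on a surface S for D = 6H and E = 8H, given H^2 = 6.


Using bilinearity of the intersection pairing on a surface S:
(aH).(bH) = ab * (H.H)
We have H^2 = 6.
D.E = (6H).(8H) = 6*8*6
= 48*6
= 288

288


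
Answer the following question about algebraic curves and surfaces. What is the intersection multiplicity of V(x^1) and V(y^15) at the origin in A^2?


The intersection multiplicity of V(x^a) and V(y^b) at the origin is:
I(O; V(x^1), V(y^15)) = dim_k(k[x,y]/(x^1, y^15))
A basis for k[x,y]/(x^1, y^15) is the set of monomials x^i * y^j
where 0 <= i < 1 and 0 <= j < 15.
The number of such monomials is 1 * 15 = 15

15


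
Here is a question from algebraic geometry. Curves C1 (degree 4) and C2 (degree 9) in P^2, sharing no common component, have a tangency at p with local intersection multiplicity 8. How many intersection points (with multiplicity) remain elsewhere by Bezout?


By Bezout's theorem, the total intersection number is d1 * d2.
Total = 4 * 9 = 36
Intersection multiplicity at p = 8
Remaining intersections = 36 - 8 = 28

28


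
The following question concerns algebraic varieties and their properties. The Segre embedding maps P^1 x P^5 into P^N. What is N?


The Segre embedding maps P^m x P^n into P^N via
all products of coordinates from each factor.
N = (m+1)(n+1) - 1
N = (1+1)(5+1) - 1
N = 2*6 - 1
N = 12 - 1 = 11

11


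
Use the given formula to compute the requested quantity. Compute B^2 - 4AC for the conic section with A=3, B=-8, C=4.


The discriminant of a conic Ax^2 + Bxy + Cy^2 + ... = 0 is B^2 - 4AC.
B^2 = (-8)^2 = 64
4AC = 4*3*4 = 48
Discriminant = 64 - 48 = 16

16


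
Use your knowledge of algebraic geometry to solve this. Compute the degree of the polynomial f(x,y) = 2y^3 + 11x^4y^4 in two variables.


Examine each term for its total degree (sum of exponents).
  Term '2y^3' has total degree 0+3 = 3.
  Term '11x^4y^4' has total degree 4+4 = 8.
The maximum total degree among all terms is 8.

8


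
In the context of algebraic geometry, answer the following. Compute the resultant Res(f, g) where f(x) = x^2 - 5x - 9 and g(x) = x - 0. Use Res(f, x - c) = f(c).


For Res(f, x - c), we evaluate f at x = c.
f(0) = 0^2 - 5*0 - 9
= 0 + 0 - 9
= 0 - 9 = -9
Res(f, g) = -9

-9


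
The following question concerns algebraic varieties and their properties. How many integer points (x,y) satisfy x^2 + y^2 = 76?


Systematically check integer values of x where x^2 <= 76.
For each valid x, check if 76 - x^2 is a perfect square.
Total integer solutions found: 0

0


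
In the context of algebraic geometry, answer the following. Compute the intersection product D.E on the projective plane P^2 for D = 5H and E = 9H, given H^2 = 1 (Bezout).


Using bilinearity of the intersection pairing on the projective plane P^2:
(aH).(bH) = ab * (H.H)
We have H^2 = 1 (Bezout).
D.E = (5H).(9H) = 5*9*1
= 45*1
= 45

45


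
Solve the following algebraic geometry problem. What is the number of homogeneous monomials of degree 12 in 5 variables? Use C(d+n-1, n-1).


The number of degree-12 monomials in 5 variables is C(d+n-1, n-1).
= C(12+5-1, 5-1) = C(16, 4)
= 1820

1820


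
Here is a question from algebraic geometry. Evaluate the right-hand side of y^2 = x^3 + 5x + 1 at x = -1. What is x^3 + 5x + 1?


Compute x^3 + 5x + 1 at x = -1:
x^3 = (-1)^3 = -1
5*x = 5*(-1) = -5
Sum: -1 - 5 + 1 = -5

-5


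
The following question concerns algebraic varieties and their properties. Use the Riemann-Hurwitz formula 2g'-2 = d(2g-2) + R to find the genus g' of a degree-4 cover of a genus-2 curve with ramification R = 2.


Riemann-Hurwitz formula: 2g' - 2 = d(2g - 2) + R
Given: d = 4, g = 2, R = 2
2g' - 2 = 4*(2*2 - 2) + 2
2g' - 2 = 4*2 + 2
2g' - 2 = 8 + 2 = 10
2g' = 12
g' = 6

6


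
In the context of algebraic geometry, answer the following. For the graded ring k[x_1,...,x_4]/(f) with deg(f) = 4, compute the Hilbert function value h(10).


For R = k[x_1,...,x_n]/(f) with f homogeneous of degree e:
The Hilbert series is (1 - t^e)/(1 - t)^n.
So h(d) = C(d+n-1, n-1) - C(d-e+n-1, n-1) for d >= e.
With n=4, e=4, d=10:
C(10+4-1, 4-1) = C(13, 3) = 286
C(10-4+4-1, 4-1) = C(9, 3) = 84
h(10) = 286 - 84 = 202

202


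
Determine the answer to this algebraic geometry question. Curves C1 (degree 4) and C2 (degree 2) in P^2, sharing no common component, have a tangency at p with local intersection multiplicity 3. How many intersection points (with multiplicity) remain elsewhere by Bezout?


By Bezout's theorem, the total intersection number is d1 * d2.
Total = 4 * 2 = 8
Intersection multiplicity at p = 3
Remaining intersections = 8 - 3 = 5

5


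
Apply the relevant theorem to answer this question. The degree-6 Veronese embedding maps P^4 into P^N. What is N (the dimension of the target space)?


The Veronese embedding v_d: P^n -> P^N maps each point to all
degree-d monomials in n+1 homogeneous coordinates.
N = C(n+d, d) - 1
N = C(4+6, 6) - 1
N = C(10, 6) - 1
C(10, 6) = 210
N = 210 - 1 = 209

209


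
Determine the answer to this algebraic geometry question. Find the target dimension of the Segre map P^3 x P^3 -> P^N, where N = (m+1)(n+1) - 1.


The Segre embedding maps P^m x P^n into P^N via
all products of coordinates from each factor.
N = (m+1)(n+1) - 1
N = (3+1)(3+1) - 1
N = 4*4 - 1
N = 16 - 1 = 15

15


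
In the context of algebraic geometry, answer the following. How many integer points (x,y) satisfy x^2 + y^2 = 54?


Systematically check integer values of x where x^2 <= 54.
For each valid x, check if 54 - x^2 is a perfect square.
Total integer solutions found: 0

0


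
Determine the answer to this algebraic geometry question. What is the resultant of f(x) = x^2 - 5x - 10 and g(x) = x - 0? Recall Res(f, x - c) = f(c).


For Res(f, x - c), we evaluate f at x = c.
f(0) = 0^2 - 5*0 - 10
= 0 + 0 - 10
= 0 - 10 = -10
Res(f, g) = -10

-10


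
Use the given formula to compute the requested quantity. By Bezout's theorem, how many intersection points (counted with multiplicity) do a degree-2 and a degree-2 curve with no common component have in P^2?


Bezout's theorem states the intersection count equals the product of degrees.
Intersection count = 2 * 2 = 4

4


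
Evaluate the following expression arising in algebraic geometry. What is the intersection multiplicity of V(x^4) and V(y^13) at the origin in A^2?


The intersection multiplicity of V(x^a) and V(y^b) at the origin is:
I(O; V(x^4), V(y^13)) = dim_k(k[x,y]/(x^4, y^13))
A basis for k[x,y]/(x^4, y^13) is the set of monomials x^i * y^j
where 0 <= i < 4 and 0 <= j < 13.
The number of such monomials is 4 * 13 = 52

52


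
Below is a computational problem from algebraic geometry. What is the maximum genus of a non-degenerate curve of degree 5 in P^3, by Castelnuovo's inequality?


Castelnuovo's bound: write d - 1 = m(r-1) + epsilon with 0 <= epsilon < r-1.
d - 1 = 5 - 1 = 4
r - 1 = 3 - 1 = 2
4 = 2*2 + 0, so m = 2, epsilon = 0
pi(d, r) = m(m-1)(r-1)/2 + m*epsilon
= 2*1*2/2 + 2*0
= 4/2 + 0
= 2 + 0 = 2

2


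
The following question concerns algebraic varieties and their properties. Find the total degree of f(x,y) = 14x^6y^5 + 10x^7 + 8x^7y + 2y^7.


Examine each term for its total degree (sum of exponents).
  Term '14x^6y^5' has total degree 6+5 = 11.
  Term '10x^7' has total degree 7+0 = 7.
  Term '8x^7y' has total degree 7+1 = 8.
  Term '2y^7' has total degree 0+7 = 7.
The maximum total degree among all terms is 11.

11


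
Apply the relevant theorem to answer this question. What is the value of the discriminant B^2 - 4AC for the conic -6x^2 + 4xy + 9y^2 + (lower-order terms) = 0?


The discriminant of a conic Ax^2 + Bxy + Cy^2 + ... = 0 is B^2 - 4AC.
B^2 = 4^2 = 16
4AC = 4*(-6)*9 = -216
Discriminant = 16 + 216 = 232

232


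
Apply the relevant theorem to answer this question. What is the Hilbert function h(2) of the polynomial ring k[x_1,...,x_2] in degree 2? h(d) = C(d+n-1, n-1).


The Hilbert function for the polynomial ring in 2 variables is:
h(d) = C(d+n-1, n-1)
h(2) = C(2+2-1, 2-1) = C(3, 1)
= 3! / (1! * 2!)
= 3

3


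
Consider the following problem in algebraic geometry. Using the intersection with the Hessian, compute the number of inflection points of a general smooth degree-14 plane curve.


For a general smooth plane curve C of degree d, the inflection points are
the intersection of C with its Hessian curve, which has degree 3(d-2).
By Bezout, the total intersection number is d * 3(d-2) = 14 * 36 = 504.
For a general curve every flex is ordinary, so each contributes
multiplicity 1 to C·Hess(C), and the number of distinct inflection
points is 3d(d-2).
Inflection points = 3*14*(14-2) = 3*14*12 = 504

504


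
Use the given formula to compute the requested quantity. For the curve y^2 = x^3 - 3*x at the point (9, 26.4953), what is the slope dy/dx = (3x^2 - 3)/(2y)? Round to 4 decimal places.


Using implicit differentiation of y^2 = x^3 - 3*x:
2y * dy/dx = 3x^2 - 3
dy/dx = (3x^2 - 3)/(2y)
Numerator: 3*9^2 - 3 = 240
Denominator: 2*26.4953 = 52.9906
dy/dx = 240/52.9906 = 4.5291

4.5291


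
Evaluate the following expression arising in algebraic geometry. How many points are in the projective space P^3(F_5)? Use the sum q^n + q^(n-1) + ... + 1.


P^3(F_5) has (q^(n+1) - 1)/(q - 1) points.
= 5^3 + 5^2 + 5^1 + 5^0
= 125 + 25 + 5 + 1
= 156

156


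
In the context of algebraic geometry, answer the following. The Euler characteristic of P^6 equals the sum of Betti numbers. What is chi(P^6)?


The complex projective space P^6 has one cell in each even real dimension 0, 2, ..., 12.
The cohomology groups are H^{2k}(P^6) = Z for k = 0,...,6, and 0 otherwise.
Euler characteristic = sum of Betti numbers = 1 per even-dimensional cohomology group.
chi(P^6) = 6 + 1 = 7

7


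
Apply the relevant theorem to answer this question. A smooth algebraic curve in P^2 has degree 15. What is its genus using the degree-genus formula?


Using the genus formula for smooth plane curves:
g = (d-1)(d-2)/2
g = (15-1)(15-2)/2
g = 14*13/2
g = 182/2 = 91

91


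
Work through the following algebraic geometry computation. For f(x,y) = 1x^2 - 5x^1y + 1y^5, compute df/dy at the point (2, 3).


df/dy = (-5)*x^1 + 5*1*y^4
At (2,3): (-5)*2^1 + 5*1*3^4
= -10 + 405
= 395

395


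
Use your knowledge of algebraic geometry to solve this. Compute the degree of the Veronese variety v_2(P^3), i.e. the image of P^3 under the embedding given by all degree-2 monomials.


The Veronese variety v_2(P^3) has degree d^r.
d^r = 2^3 = 8

8


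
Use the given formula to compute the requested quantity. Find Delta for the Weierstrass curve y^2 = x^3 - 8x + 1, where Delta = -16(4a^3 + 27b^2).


Compute each component:
4a^3 = 4*(-8)^3 = 4*(-512) = -2048
27b^2 = 27*1^2 = 27*1 = 27
4a^3 + 27b^2 = -2048 + 27 = -2021
Delta = -16*(-2021) = 32336

32336


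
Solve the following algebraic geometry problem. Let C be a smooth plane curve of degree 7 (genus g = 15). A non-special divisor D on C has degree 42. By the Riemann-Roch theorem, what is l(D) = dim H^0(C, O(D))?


First, compute the genus of a smooth plane curve of degree 7:
g = (d-1)(d-2)/2 = (7-1)(7-2)/2 = 15
For a non-special divisor D (i.e., h^1(D) = 0), Riemann-Roch gives:
l(D) = deg(D) - g + 1
Since deg(D) = 42 >= 2g - 1 = 29, D is non-special.
l(D) = 42 - 15 + 1 = 28

28


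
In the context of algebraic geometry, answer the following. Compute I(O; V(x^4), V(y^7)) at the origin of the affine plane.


The intersection multiplicity of V(x^a) and V(y^b) at the origin is:
I(O; V(x^4), V(y^7)) = dim_k(k[x,y]/(x^4, y^7))
A basis for k[x,y]/(x^4, y^7) is the set of monomials x^i * y^j
where 0 <= i < 4 and 0 <= j < 7.
The number of such monomials is 4 * 7 = 28

28


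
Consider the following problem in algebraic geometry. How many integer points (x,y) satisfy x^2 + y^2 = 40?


Systematically check integer values of x where x^2 <= 40.
For each valid x, check if 40 - x^2 is a perfect square.
x=2: 40 - 4 = 36, sqrt = 6 (valid)
x=6: 40 - 36 = 4, sqrt = 2 (valid)
Total integer solutions found: 8

8


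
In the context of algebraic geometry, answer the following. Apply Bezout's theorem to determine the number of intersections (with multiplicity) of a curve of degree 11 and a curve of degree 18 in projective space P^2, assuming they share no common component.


Bezout's theorem states the intersection count equals the product of degrees.
Intersection count = 11 * 18 = 198

198


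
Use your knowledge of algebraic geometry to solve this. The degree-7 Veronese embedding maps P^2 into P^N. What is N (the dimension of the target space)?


The Veronese embedding v_d: P^n -> P^N maps each point to all
degree-d monomials in n+1 homogeneous coordinates.
N = C(n+d, d) - 1
N = C(2+7, 7) - 1
N = C(9, 7) - 1
C(9, 7) = 36
N = 36 - 1 = 35

35


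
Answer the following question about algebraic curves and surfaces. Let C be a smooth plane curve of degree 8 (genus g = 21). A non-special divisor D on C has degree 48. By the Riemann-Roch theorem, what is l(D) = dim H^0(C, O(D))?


First, compute the genus of a smooth plane curve of degree 8:
g = (d-1)(d-2)/2 = (8-1)(8-2)/2 = 21
For a non-special divisor D (i.e., h^1(D) = 0), Riemann-Roch gives:
l(D) = deg(D) - g + 1
Since deg(D) = 48 >= 2g - 1 = 41, D is non-special.
l(D) = 48 - 21 + 1 = 28

28


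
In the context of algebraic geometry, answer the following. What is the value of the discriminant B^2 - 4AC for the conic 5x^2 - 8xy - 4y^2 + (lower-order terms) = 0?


The discriminant of a conic Ax^2 + Bxy + Cy^2 + ... = 0 is B^2 - 4AC.
B^2 = (-8)^2 = 64
4AC = 4*5*(-4) = -80
Discriminant = 64 + 80 = 144

144


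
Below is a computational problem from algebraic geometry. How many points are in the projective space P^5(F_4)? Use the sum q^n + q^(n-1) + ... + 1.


P^5(F_4) has (q^(n+1) - 1)/(q - 1) points.
= 4^5 + 4^4 + 4^3 + 4^2 + 4^1 + 4^0
= 1024 + 256 + 64 + 16 + 4 + 1
= 1365

1365


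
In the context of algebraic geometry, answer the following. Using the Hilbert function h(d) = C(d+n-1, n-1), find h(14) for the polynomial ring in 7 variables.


The Hilbert function for the polynomial ring in 7 variables is:
h(d) = C(d+n-1, n-1)
h(14) = C(14+7-1, 7-1) = C(20, 6)
= 20! / (6! * 14!)
= 38760

38760


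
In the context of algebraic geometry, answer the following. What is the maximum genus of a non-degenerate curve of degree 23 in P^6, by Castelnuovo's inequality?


Castelnuovo's bound: write d - 1 = m(r-1) + epsilon with 0 <= epsilon < r-1.
d - 1 = 23 - 1 = 22
r - 1 = 6 - 1 = 5
22 = 4*5 + 2, so m = 4, epsilon = 2
pi(d, r) = m(m-1)(r-1)/2 + m*epsilon
= 4*3*5/2 + 4*2
= 60/2 + 8
= 30 + 8 = 38

38


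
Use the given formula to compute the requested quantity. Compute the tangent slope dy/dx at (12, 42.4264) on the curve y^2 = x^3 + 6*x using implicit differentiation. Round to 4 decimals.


Using implicit differentiation of y^2 = x^3 + 6*x:
2y * dy/dx = 3x^2 + 6
dy/dx = (3x^2 + 6)/(2y)
Numerator: 3*12^2 + 6 = 438
Denominator: 2*42.4264 = 84.8528
dy/dx = 438/84.8528 = 5.1619

5.1619
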